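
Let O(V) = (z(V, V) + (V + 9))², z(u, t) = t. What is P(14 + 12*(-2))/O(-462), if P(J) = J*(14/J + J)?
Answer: 38/279075 ≈ 0.00013616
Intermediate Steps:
O(V) = (9 + 2*V)² (O(V) = (V + (V + 9))² = (V + (9 + V))² = (9 + 2*V)²)
P(J) = J*(J + 14/J)
P(14 + 12*(-2))/O(-462) = (14 + (14 + 12*(-2))²)/((9 + 2*(-462))²) = (14 + (14 - 24)²)/((9 - 924)²) = (14 + (-10)²)/((-915)²) = (14 + 100)/837225 = 114*(1/837225) = 38/279075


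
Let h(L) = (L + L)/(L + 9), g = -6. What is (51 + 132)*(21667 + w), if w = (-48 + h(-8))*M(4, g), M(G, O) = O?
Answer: 4035333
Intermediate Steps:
h(L) = 2*L/(9 + L) (h(L) = (2*L)/(9 + L) = 2*L/(9 + L))
w = 384 (w = (-48 + 2*(-8)/(9 - 8))*(-6) = (-48 + 2*(-8)/1)*(-6) = (-48 + 2*(-8)*1)*(-6) = (-48 - 16)*(-6) = -64*(-6) = 384)
(51 + 132)*(21667 + w) = (51 + 132)*(21667 + 384) = 183*22051 = 4035333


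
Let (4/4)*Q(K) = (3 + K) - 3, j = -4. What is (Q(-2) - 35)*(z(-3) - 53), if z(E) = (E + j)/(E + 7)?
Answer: 8103/4 ≈ 2025.8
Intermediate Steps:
Q(K) = K (Q(K) = (3 + K) - 3 = K)
z(E) = (-4 + E)/(7 + E) (z(E) = (E - 4)/(E + 7) = (-4 + E)/(7 + E))
(Q(-2) - 35)*(z(-3) - 53) = (-2 - 35)*((-4 - 3)/(7 - 3) - 53) = -37*(-7/4 - 53) = -37*(-219/4) = 8103/4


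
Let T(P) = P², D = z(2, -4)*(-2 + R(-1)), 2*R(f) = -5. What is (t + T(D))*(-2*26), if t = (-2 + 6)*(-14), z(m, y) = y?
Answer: -13936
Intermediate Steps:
R(f) = -5/2 (R(f) = (½)*(-5) = -5/2)
D = 18 (D = -4*(-2 - 5/2) = -4*(-9/2) = 18)
t = -56 (t = 4*(-14) = -56)
(t + T(D))*(-2*26) = (-56 + 18²)*(-2*26) = (-56 + 324)*(-52) = 268*(-52) = -13936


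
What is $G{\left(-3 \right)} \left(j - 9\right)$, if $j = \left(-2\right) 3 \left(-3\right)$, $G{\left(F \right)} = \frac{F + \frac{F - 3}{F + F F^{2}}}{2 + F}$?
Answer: $\frac{126}{5} \approx 25.2$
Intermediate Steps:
$G{\left(F \right)} = \frac{F + \frac{-3 + F}{F + F^{3}}}{2 + F}$
$j = 18$ ($j = \left(-6\right) \left(-3\right) = 18$)
$G{\left(-3 \right)} \left(j - 9\right) = \frac{-3 - 3 + \left(-3\right)^{2} + \left(-3\right)^{4}}{\left(-3\right) \left(2 - 3 + \left(-3\right)^{3} + 2 \left(-3\right)^{2}\right)} \left(18 - 9\right) = - \frac{-3 - 3 + 9 + 81}{3 \left(2 - 3 - 27 + 2 \cdot 9\right)} 9 = \left(- \frac{1}{3}\right) \frac{1}{2 - 3 - 27 + 18} \cdot 84 \cdot 9 = \left(- \frac{1}{3}\right) \frac{1}{-10} \cdot 84 \cdot 9 = \left(- \frac{1}{3}\right) \left(- \frac{1}{10}\right) 84 \cdot 9 = \frac{14}{5} \cdot 9 = \frac{126}{5}$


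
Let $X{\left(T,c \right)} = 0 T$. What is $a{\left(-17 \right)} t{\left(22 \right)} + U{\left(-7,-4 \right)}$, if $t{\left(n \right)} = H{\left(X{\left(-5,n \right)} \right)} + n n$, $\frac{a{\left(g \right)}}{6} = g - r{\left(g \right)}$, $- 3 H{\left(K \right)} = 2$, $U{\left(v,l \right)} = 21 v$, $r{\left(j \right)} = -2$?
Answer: $-43647$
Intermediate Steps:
$X{\left(T,c \right)} = 0$
$H{\left(K \right)} = - \frac{2}{3}$ ($H{\left(K \right)} = \left(- \frac{1}{3}\right) 2 = - \frac{2}{3}$)
$a{\left(g \right)} = 12 + 6 g$ ($a{\left(g \right)} = 6 \left(g - -2\right) = 6 \left(g + 2\right) = 6 \left(2 + g\right) = 12 + 6 g$)
$t{\left(n \right)} = - \frac{2}{3} + n^{2}$ ($t{\left(n \right)} = - \frac{2}{3} + n n = - \frac{2}{3} + n^{2}$)
$a{\left(-17 \right)} t{\left(22 \right)} + U{\left(-7,-4 \right)} = \left(12 + 6 \left(-17\right)\right) \left(- \frac{2}{3} + 22^{2}\right) + 21 \left(-7\right) = \left(12 - 102\right) \left(- \frac{2}{3} + 484\right) - 147 = \left(-90\right) \frac{1450}{3} - 147 = -43500 - 147 = -43647$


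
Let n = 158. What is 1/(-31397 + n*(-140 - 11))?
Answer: -1/55255 ≈ -1.8098e-5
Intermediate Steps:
1/(-31397 + n*(-140 - 11)) = 1/(-31397 + 158*(-140 - 11)) = 1/(-31397 + 158*(-151)) = 1/(-31397 - 23858) = 1/(-55255) = -1/55255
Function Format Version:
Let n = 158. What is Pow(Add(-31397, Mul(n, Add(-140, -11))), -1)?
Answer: Rational(-1, 55255) ≈ -1.8098e-5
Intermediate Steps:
Pow(Add(-31397, Mul(n, Add(-140, -11))), -1) = Pow(Add(-31397, Mul(158, Add(-140, -11))), -1) = Pow(Add(-31397, Mul(158, -151)), -1) = Pow(Add(-31397, -23858), -1) = Pow(-55255, -1) = Rational(-1, 55255)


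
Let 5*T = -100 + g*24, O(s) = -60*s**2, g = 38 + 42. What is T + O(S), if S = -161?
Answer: -1554896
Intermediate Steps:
g = 80
T = 364 (T = (-100 + 80*24)/5 = (-100 + 1920)/5 = (1/5)*1820 = 364)
T + O(S) = 364 - 60*(-161)**2 = 364 - 60*25921 = 364 - 1555260 = -1554896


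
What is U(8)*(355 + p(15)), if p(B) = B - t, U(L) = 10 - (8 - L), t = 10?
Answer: 3600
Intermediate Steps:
U(L) = 2 + L (U(L) = 10 + (-8 + L) = 2 + L)
p(B) = -10 + B (p(B) = B - 1*10 = B - 10 = -10 + B)
U(8)*(355 + p(15)) = (2 + 8)*(355 + (-10 + 15)) = 10*(355 + 5) = 10*360 = 3600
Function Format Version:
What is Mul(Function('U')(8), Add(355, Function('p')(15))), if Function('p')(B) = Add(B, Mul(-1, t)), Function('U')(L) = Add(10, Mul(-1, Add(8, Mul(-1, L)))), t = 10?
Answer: 3600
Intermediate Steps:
Function('U')(L) = Add(2, L) (Function('U')(L) = Add(10, Add(-8, L)) = Add(2, L))
Function('p')(B) = Add(-10, B) (Function('p')(B) = Add(B, Mul(-1, 10)) = Add(B, -10) = Add(-10, B))
Mul(Function('U')(8), Add(355, Function('p')(15))) = Mul(Add(2, 8), Add(355, Add(-10, 15))) = Mul(10, Add(355, 5)) = Mul(10, 360) = 3600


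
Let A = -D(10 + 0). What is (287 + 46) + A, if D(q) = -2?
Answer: 335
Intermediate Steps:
A = 2 (A = -1*(-2) = 2)
(287 + 46) + A = (287 + 46) + 2 = 333 + 2 = 335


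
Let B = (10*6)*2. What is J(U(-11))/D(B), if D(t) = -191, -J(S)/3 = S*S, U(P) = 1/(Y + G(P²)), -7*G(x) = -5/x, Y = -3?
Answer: 2152227/1228377536 ≈ 0.0017521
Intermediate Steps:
G(x) = 5/(7*x) (G(x) = -(-5)/(7*x) = 5/(7*x))
U(P) = 1/(-3 + 5/(7*P²)) (U(P) = 1/(-3 + 5/(7*(P²))) = 1/(-3 + 5/(7*P²)))
J(S) = -3*S² (J(S) = -3*S*S = -3*S²)
B = 120 (B = 60*2 = 120)
J(U(-11))/D(B) = -3*717409/(-5 + 21*(-11)²)²/(-191) = -3*717409/(-5 + 21*121)²*(-1/191) = -3*717409/(-5 + 2541)²*(-1/191) = -3*(-7*121/2536)²*(-1/191) = -3*(-7*121*1/2536)²*(-1/191) = -3*(-847/2536)²*(-1/191) = -3*717409/6431296*(-1/191) = -2152227/6431296*(-1/191) = 2152227/1228377536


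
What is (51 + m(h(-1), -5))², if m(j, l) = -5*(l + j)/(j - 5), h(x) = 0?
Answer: 2116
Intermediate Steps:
m(j, l) = -5*(j + l)/(-5 + j)
(51 + m(h(-1), -5))² = (51 + 5*(-1*0 - 1*(-5))/(-5 + 0))² = (51 + 5*(0 + 5)/(-5))² = (51 + 5*(-⅕)*5)² = (51 - 5)² = 46² = 2116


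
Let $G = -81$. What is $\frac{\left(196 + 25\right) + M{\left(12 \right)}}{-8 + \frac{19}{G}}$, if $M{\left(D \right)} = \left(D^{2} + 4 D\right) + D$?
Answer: $- \frac{34425}{667} \approx -51.612$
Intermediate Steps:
$M{\left(D \right)} = D^{2} + 5 D$
$\frac{\left(196 + 25\right) + M{\left(12 \right)}}{-8 + \frac{19}{G}} = \frac{\left(196 + 25\right) + 12 \left(5 + 12\right)}{-8 + \frac{19}{-81}} = \frac{221 + 12 \cdot 17}{-8 + 19 \left(- \frac{1}{81}\right)} = \frac{221 + 204}{-8 - \frac{19}{81}} = \frac{1}{- \frac{667}{81}} \cdot 425 = \left(- \frac{81}{667}\right) 425 = - \frac{34425}{667}$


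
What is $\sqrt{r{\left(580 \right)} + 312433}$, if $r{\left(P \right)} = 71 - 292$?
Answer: $2 \sqrt{78053} \approx 558.76$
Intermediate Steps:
$r{\left(P \right)} = -221$ ($r{\left(P \right)} = 71 - 292 = -221$)
$\sqrt{r{\left(580 \right)} + 312433} = \sqrt{-221 + 312433} = \sqrt{312212} = 2 \sqrt{78053}$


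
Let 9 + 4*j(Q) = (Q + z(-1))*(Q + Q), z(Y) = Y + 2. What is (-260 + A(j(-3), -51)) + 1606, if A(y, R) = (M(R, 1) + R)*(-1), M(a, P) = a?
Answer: 1448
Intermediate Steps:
z(Y) = 2 + Y
j(Q) = -9/4 + Q*(1 + Q)/2 (j(Q) = -9/4 + ((Q + (2 - 1))*(Q + Q))/4 = -9/4 + ((Q + 1)*(2*Q))/4 = -9/4 + ((1 + Q)*(2*Q))/4 = -9/4 + (2*Q*(1 + Q))/4 = -9/4 + Q*(1 + Q)/2)
A(y, R) = -2*R (A(y, R) = (R + R)*(-1) = (2*R)*(-1) = -2*R)
(-260 + A(j(-3), -51)) + 1606 = (-260 - 2*(-51)) + 1606 = (-260 + 102) + 1606 = -158 + 1606 = 1448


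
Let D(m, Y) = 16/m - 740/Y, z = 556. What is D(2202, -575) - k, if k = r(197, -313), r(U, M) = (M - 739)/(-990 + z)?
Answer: -31040134/27475455 ≈ -1.1297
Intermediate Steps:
r(U, M) = 739/434 - M/434 (r(U, M) = (M - 739)/(-990 + 556) = (-739 + M)/(-434) = (-739 + M)*(-1/434) = 739/434 - M/434)
k = 526/217 (k = 739/434 - 1/434*(-313) = 739/434 + 313/434 = 526/217 ≈ 2.4240)
D(m, Y) = -740/Y + 16/m
D(2202, -575) - k = (-740/(-575) + 16/2202) - 1*526/217 = (-740*(-1/575) + 16*(1/2202)) - 526/217 = (148/115 + 8/1101) - 526/217 = 163868/126615 - 526/217 = -31040134/27475455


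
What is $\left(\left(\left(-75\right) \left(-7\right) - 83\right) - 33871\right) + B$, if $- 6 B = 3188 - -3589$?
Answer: $- \frac{69117}{2} \approx -34559.0$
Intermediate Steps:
$B = - \frac{2259}{2}$ ($B = - \frac{3188 - -3589}{6} = - \frac{3188 + 3589}{6} = \left(- \frac{1}{6}\right) 6777 = - \frac{2259}{2} \approx -1129.5$)
$\left(\left(\left(-75\right) \left(-7\right) - 83\right) - 33871\right) + B = \left(\left(\left(-75\right) \left(-7\right) - 83\right) - 33871\right) - \frac{2259}{2} = \left(\left(525 - 83\right) - 33871\right) - \frac{2259}{2} = \left(442 - 33871\right) - \frac{2259}{2} = -33429 - \frac{2259}{2} = - \frac{69117}{2}$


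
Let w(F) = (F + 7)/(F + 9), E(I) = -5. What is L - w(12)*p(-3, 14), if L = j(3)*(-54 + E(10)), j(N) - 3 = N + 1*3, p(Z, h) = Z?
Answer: -3698/7 ≈ -528.29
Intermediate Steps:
j(N) = 6 + N (j(N) = 3 + (N + 1*3) = 3 + (N + 3) = 3 + (3 + N) = 6 + N)
w(F) = (7 + F)/(9 + F)
L = -531 (L = (6 + 3)*(-54 - 5) = 9*(-59) = -531)
L - w(12)*p(-3, 14) = -531 - (7 + 12)/(9 + 12)*(-3) = -531 - 19/21*(-3) = -531 - (1/21)*19*(-3) = -531 - 19*(-3)/21 = -531 - 1*(-19/7) = -531 + 19/7 = -3698/7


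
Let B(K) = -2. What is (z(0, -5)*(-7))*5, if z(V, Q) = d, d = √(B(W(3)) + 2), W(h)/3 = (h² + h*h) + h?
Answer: 0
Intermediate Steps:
W(h) = 3*h + 6*h² (W(h) = 3*((h² + h*h) + h) = 3*((h² + h²) + h) = 3*(2*h² + h) = 3*(h + 2*h²) = 3*h + 6*h²)
d = 0 (d = √(-2 + 2) = √0 = 0)
z(V, Q) = 0
(z(0, -5)*(-7))*5 = (0*(-7))*5 = 0*5 = 0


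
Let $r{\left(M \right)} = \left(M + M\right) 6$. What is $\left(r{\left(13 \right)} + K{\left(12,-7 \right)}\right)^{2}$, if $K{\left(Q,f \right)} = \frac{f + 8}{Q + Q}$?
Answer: $\frac{14025025}{576} \approx 24349.0$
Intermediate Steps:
$r{\left(M \right)} = 12 M$ ($r{\left(M \right)} = 2 M 6 = 12 M$)
$K{\left(Q,f \right)} = \frac{8 + f}{2 Q}$
$\left(r{\left(13 \right)} + K{\left(12,-7 \right)}\right)^{2} = \left(12 \cdot 13 + \frac{8 - 7}{2 \cdot 12}\right)^{2} = \left(156 + \frac{1}{2} \cdot \frac{1}{12} \cdot 1\right)^{2} = \left(156 + \frac{1}{24}\right)^{2} = \left(\frac{3745}{24}\right)^{2} = \frac{14025025}{576}$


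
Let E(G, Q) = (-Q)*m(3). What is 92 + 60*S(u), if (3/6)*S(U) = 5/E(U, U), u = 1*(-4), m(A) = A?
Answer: 142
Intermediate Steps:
u = -4
E(G, Q) = -3*Q (E(G, Q) = -Q*3 = -3*Q)
S(U) = -10/(3*U) (S(U) = 2*(5/((-3*U))) = 2*(5*(-1/(3*U))) = 2*(-5/(3*U)) = -10/(3*U))
92 + 60*S(u) = 92 + 60*(-10/3/(-4)) = 92 + 60*(-10/3*(-¼)) = 92 + 60*(⅚) = 92 + 50 = 142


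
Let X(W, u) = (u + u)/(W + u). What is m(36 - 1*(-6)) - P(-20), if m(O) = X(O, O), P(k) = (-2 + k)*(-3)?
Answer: -65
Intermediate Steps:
X(W, u) = 2*u/(W + u) (X(W, u) = (2*u)/(W + u) = 2*u/(W + u))
P(k) = 6 - 3*k
m(O) = 1 (m(O) = 2*O/(O + O) = 2*O/((2*O)) = 2*O*(1/(2*O)) = 1)
m(36 - 1*(-6)) - P(-20) = 1 - (6 - 3*(-20)) = 1 - (6 + 60) = 1 - 1*66 = 1 - 66 = -65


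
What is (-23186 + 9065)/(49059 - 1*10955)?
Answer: -14121/38104 ≈ -0.37059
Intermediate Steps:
(-23186 + 9065)/(49059 - 1*10955) = -14121/(49059 - 10955) = -14121/38104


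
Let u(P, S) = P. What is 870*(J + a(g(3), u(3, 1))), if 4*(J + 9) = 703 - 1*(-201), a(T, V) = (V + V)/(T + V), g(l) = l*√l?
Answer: 187920 + 870*√3 ≈ 1.8943e+5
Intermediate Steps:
g(l) = l^(3/2)
a(T, V) = 2*V/(T + V) (a(T, V) = (2*V)/(T + V) = 2*V/(T + V))
J = 217 (J = -9 + (703 - 1*(-201))/4 = -9 + (703 + 201)/4 = -9 + (¼)*904 = -9 + 226 = 217)
870*(J + a(g(3), u(3, 1))) = 870*(217 + 2*3/(3^(3/2) + 3)) = 870*(217 + 2*3/(3*√3 + 3)) = 870*(217 + 2*3/(3 + 3*√3)) = 870*(217 + 6/(3 + 3*√3)) = 188790 + 5220/(3 + 3*√3)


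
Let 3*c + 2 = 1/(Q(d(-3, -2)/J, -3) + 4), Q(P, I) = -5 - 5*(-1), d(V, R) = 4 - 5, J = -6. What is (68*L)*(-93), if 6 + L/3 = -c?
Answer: 102765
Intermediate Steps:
d(V, R) = -1
Q(P, I) = 0 (Q(P, I) = -5 + 5 = 0)
c = -7/12 (c = -⅔ + 1/(3*(0 + 4)) = -⅔ + (⅓)/4 = -⅔ + (⅓)*(¼) = -⅔ + 1/12 = -7/12 ≈ -0.58333)
L = -65/4 (L = -18 + 3*(-1*(-7/12)) = -18 + 3*(7/12) = -18 + 7/4 = -65/4 ≈ -16.250)
(68*L)*(-93) = (68*(-65/4))*(-93) = -1105*(-93) = 102765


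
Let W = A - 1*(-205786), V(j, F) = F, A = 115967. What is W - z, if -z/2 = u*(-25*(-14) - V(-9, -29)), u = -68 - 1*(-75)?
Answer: 327059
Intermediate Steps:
u = 7 (u = -68 + 75 = 7)
W = 321753 (W = 115967 - 1*(-205786) = 115967 + 205786 = 321753)
z = -5306 (z = -14*(-25*(-14) - 1*(-29)) = -14*(350 + 29) = -14*379 = -2*2653 = -5306)
W - z = 321753 - 1*(-5306) = 321753 + 5306 = 327059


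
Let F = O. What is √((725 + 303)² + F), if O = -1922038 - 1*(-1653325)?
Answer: √788071 ≈ 887.73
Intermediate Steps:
O = -268713 (O = -1922038 + 1653325 = -268713)
F = -268713
√((725 + 303)² + F) = √((725 + 303)² - 268713) = √(1028² - 268713) = √(1056784 - 268713) = √788071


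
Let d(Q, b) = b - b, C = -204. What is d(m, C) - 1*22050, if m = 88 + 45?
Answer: -22050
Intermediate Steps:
m = 133
d(Q, b) = 0
d(m, C) - 1*22050 = 0 - 1*22050 = 0 - 22050 = -22050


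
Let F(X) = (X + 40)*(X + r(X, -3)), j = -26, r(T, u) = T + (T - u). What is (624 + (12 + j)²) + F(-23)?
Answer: -302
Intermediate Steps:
r(T, u) = -u + 2*T
F(X) = (3 + 3*X)*(40 + X) (F(X) = (X + 40)*(X + (-1*(-3) + 2*X)) = (40 + X)*(X + (3 + 2*X)) = (40 + X)*(3 + 3*X) = (3 + 3*X)*(40 + X))
(624 + (12 + j)²) + F(-23) = (624 + (12 - 26)²) + (120 + 3*(-23)² + 123*(-23)) = (624 + (-14)²) + (120 + 3*529 - 2829) = (624 + 196) + (120 + 1587 - 2829) = 820 - 1122 = -302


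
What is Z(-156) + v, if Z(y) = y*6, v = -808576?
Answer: -809512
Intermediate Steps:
Z(y) = 6*y
Z(-156) + v = 6*(-156) - 808576 = -936 - 808576 = -809512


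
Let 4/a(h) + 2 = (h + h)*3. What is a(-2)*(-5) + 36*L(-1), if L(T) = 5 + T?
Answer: 1018/7 ≈ 145.43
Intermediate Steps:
a(h) = 4/(-2 + 6*h) (a(h) = 4/(-2 + (h + h)*3) = 4/(-2 + (2*h)*3) = 4/(-2 + 6*h))
a(-2)*(-5) + 36*L(-1) = (2/(-1 + 3*(-2)))*(-5) + 36*(5 - 1) = (2/(-1 - 6))*(-5) + 36*4 = (2/(-7))*(-5) + 144 = (2*(-1/7))*(-5) + 144 = -2/7*(-5) + 144 = 10/7 + 144 = 1018/7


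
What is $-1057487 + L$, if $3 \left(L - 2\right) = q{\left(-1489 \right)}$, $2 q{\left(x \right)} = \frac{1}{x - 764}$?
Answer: $- \frac{14295082231}{13518} \approx -1.0575 \cdot 10^{6}$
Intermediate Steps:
$q{\left(x \right)} = \frac{1}{2 \left(-764 + x\right)}$ ($q{\left(x \right)} = \frac{1}{2 \left(x - 764\right)} = \frac{1}{2 \left(-764 + x\right)}$)
$L = \frac{27035}{13518}$ ($L = 2 + \frac{\frac{1}{2} \frac{1}{-764 - 1489}}{3} = 2 + \frac{\frac{1}{2} \frac{1}{-2253}}{3} = 2 + \frac{\frac{1}{2} \left(- \frac{1}{2253}\right)}{3} = 2 + \frac{1}{3} \left(- \frac{1}{4506}\right) = 2 - \frac{1}{13518} = \frac{27035}{13518} \approx 1.9999$)
$-1057487 + L = -1057487 + \frac{27035}{13518} = - \frac{14295082231}{13518}$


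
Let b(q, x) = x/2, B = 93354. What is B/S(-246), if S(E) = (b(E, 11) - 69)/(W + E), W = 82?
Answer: 30620112/127 ≈ 2.4110e+5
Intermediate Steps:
b(q, x) = x/2 (b(q, x) = x*(½) = x/2)
S(E) = -127/(2*(82 + E)) (S(E) = ((½)*11 - 69)/(82 + E) = (11/2 - 69)/(82 + E) = -127/(2*(82 + E)))
B/S(-246) = 93354/((-127/(164 + 2*(-246)))) = 93354/((-127/(164 - 492))) = 93354/((-127/(-328))) = 93354/((-127*(-1/328))) = 93354/(127/328) = 93354*(328/127) = 30620112/127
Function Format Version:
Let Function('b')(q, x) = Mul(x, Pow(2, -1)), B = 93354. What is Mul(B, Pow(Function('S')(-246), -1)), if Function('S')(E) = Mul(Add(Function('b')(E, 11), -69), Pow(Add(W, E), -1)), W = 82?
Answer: Rational(30620112, 127) ≈ 2.4110e+5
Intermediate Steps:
Function('b')(q, x) = Mul(Rational(1, 2), x) (Function('b')(q, x) = Mul(x, Rational(1, 2)) = Mul(Rational(1, 2), x))
Function('S')(E) = Mul(Rational(-127, 2), Pow(Add(82, E), -1)) (Function('S')(E) = Mul(Add(Mul(Rational(1, 2), 11), -69), Pow(Add(82, E), -1)) = Mul(Add(Rational(11, 2), -69), Pow(Add(82, E), -1)) = Mul(Rational(-127, 2), Pow(Add(82, E), -1)))
Mul(B, Pow(Function('S')(-246), -1)) = Mul(93354, Pow(Mul(-127, Pow(Add(164, Mul(2, -246)), -1)), -1)) = Mul(93354, Pow(Mul(-127, Pow(Add(164, -492), -1)), -1)) = Mul(93354, Pow(Mul(-127, Pow(-328, -1)), -1)) = Mul(93354, Pow(Mul(-127, Rational(-1, 328)), -1)) = Mul(93354, Pow(Rational(127, 328), -1)) = Mul(93354, Rational(328, 127)) = Rational(30620112, 127)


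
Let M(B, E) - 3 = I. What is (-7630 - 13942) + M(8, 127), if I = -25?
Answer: -21594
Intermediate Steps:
M(B, E) = -22 (M(B, E) = 3 - 25 = -22)
(-7630 - 13942) + M(8, 127) = (-7630 - 13942) - 22 = -21572 - 22 = -21594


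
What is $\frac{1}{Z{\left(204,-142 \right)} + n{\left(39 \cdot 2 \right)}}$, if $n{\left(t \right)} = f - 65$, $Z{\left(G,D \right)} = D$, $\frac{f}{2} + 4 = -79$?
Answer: $- \frac{1}{373} \approx -0.002681$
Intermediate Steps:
$f = -166$ ($f = -8 + 2 \left(-79\right) = -8 - 158 = -166$)
$n{\left(t \right)} = -231$ ($n{\left(t \right)} = -166 - 65 = -231$)
$\frac{1}{Z{\left(204,-142 \right)} + n{\left(39 \cdot 2 \right)}} = \frac{1}{-142 - 231} = \frac{1}{-373} = - \frac{1}{373}$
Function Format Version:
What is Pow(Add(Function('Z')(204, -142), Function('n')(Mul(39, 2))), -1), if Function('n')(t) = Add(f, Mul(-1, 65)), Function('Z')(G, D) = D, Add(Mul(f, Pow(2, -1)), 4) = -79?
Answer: Rational(-1, 373) ≈ -0.0026810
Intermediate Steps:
f = -166 (f = Add(-8, Mul(2, -79)) = Add(-8, -158) = -166)
Function('n')(t) = -231 (Function('n')(t) = Add(-166, Mul(-1, 65)) = Add(-166, -65) = -231)
Pow(Add(Function('Z')(204, -142), Function('n')(Mul(39, 2))), -1) = Pow(Add(-142, -231), -1) = Pow(-373, -1) = Rational(-1, 373)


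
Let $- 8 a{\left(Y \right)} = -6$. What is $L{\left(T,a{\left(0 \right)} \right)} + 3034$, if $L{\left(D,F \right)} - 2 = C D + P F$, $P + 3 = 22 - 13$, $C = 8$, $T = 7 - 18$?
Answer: $\frac{5905}{2} \approx 2952.5$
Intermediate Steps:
$T = -11$ ($T = 7 - 18 = -11$)
$P = 6$ ($P = -3 + \left(22 - 13\right) = -3 + 9 = 6$)
$a{\left(Y \right)} = \frac{3}{4}$ ($a{\left(Y \right)} = \left(- \frac{1}{8}\right) \left(-6\right) = \frac{3}{4}$)
$L{\left(D,F \right)} = 2 + 6 F + 8 D$ ($L{\left(D,F \right)} = 2 + \left(8 D + 6 F\right) = 2 + \left(6 F + 8 D\right) = 2 + 6 F + 8 D$)
$L{\left(T,a{\left(0 \right)} \right)} + 3034 = \left(2 + 6 \cdot \frac{3}{4} + 8 \left(-11\right)\right) + 3034 = \left(2 + \frac{9}{2} - 88\right) + 3034 = - \frac{163}{2} + 3034 = \frac{5905}{2}$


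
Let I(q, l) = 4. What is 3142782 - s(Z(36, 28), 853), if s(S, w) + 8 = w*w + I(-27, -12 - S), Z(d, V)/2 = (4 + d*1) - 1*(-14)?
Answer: 2415177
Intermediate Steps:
Z(d, V) = 36 + 2*d (Z(d, V) = 2*((4 + d*1) - 1*(-14)) = 2*((4 + d) + 14) = 2*(18 + d) = 36 + 2*d)
s(S, w) = -4 + w² (s(S, w) = -8 + (w*w + 4) = -8 + (w² + 4) = -8 + (4 + w²) = -4 + w²)
3142782 - s(Z(36, 28), 853) = 3142782 - (-4 + 853²) = 3142782 - (-4 + 727609) = 3142782 - 1*727605 = 3142782 - 727605 = 2415177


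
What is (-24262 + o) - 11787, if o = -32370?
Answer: -68419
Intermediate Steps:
(-24262 + o) - 11787 = (-24262 - 32370) - 11787 = -56632 - 11787 = -68419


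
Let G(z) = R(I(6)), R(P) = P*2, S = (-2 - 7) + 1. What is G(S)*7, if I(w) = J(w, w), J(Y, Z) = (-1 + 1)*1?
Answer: 0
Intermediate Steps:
J(Y, Z) = 0 (J(Y, Z) = 0*1 = 0)
I(w) = 0
S = -8 (S = -9 + 1 = -8)
R(P) = 2*P
G(z) = 0 (G(z) = 2*0 = 0)
G(S)*7 = 0*7 = 0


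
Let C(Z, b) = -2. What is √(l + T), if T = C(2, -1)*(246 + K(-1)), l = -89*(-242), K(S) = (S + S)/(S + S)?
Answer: 2*√5261 ≈ 145.07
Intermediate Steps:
K(S) = 1 (K(S) = (2*S)/((2*S)) = (2*S)*(1/(2*S)) = 1)
l = 21538
T = -494 (T = -2*(246 + 1) = -2*247 = -494)
√(l + T) = √(21538 - 494) = √21044 = 2*√5261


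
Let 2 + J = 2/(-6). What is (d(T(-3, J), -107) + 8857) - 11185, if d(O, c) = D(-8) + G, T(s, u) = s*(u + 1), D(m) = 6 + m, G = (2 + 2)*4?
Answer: -2314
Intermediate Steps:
G = 16 (G = 4*4 = 16)
J = -7/3 (J = -2 + 2/(-6) = -2 + 2*(-⅙) = -2 - ⅓ = -7/3 ≈ -2.3333)
T(s, u) = s*(1 + u)
d(O, c) = 14 (d(O, c) = (6 - 8) + 16 = -2 + 16 = 14)
(d(T(-3, J), -107) + 8857) - 11185 = (14 + 8857) - 11185 = 8871 - 11185 = -2314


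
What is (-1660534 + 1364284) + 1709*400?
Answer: 387350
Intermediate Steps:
(-1660534 + 1364284) + 1709*400 = -296250 + 683600 = 387350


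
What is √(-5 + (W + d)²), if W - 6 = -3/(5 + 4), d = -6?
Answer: 2*I*√11/3 ≈ 2.2111*I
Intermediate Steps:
W = 17/3 (W = 6 - 3/(5 + 4) = 6 - 3/9 = 6 - 3*⅑ = 6 - ⅓ = 17/3 ≈ 5.6667)
√(-5 + (W + d)²) = √(-5 + (17/3 - 6)²) = √(-5 + (-⅓)²) = √(-5 + ⅑) = √(-44/9) = 2*I*√11/3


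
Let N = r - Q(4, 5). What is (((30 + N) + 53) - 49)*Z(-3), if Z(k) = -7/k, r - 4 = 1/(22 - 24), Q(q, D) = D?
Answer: 455/6 ≈ 75.833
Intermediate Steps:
r = 7/2 (r = 4 + 1/(22 - 24) = 4 + 1/(-2) = 4 - ½ = 7/2 ≈ 3.5000)
N = -3/2 (N = 7/2 - 1*5 = 7/2 - 5 = -3/2 ≈ -1.5000)
(((30 + N) + 53) - 49)*Z(-3) = (((30 - 3/2) + 53) - 49)*(-7/(-3)) = ((57/2 + 53) - 49)*(-7*(-⅓)) = (163/2 - 49)*(7/3) = (65/2)*(7/3) = 455/6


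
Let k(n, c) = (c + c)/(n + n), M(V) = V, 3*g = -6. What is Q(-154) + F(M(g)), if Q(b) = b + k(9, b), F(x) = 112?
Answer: -532/9 ≈ -59.111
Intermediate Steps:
g = -2 (g = (1/3)*(-6) = -2)
k(n, c) = c/n (k(n, c) = (2*c)/((2*n)) = (2*c)*(1/(2*n)) = c/n)
Q(b) = 10*b/9 (Q(b) = b + b/9 = 10*b/9)
Q(-154) + F(M(g)) = (10/9)*(-154) + 112 = -1540/9 + 112 = -532/9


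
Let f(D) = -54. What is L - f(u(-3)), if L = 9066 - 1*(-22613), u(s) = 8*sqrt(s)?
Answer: 31733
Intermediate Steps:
L = 31679 (L = 9066 + 22613 = 31679)
L - f(u(-3)) = 31679 - 1*(-54) = 31679 + 54 = 31733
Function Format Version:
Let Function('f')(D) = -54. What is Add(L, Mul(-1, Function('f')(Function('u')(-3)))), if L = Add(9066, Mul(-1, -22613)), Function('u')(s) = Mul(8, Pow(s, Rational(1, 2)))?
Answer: 31733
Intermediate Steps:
L = 31679 (L = Add(9066, 22613) = 31679)
Add(L, Mul(-1, Function('f')(Function('u')(-3)))) = Add(31679, Mul(-1, -54)) = Add(31679, 54) = 31733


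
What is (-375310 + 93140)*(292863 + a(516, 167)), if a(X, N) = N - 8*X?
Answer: -81519477340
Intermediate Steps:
(-375310 + 93140)*(292863 + a(516, 167)) = (-375310 + 93140)*(292863 + (167 - 8*516)) = -282170*(292863 + (167 - 4128)) = -282170*(292863 - 3961) = -282170*288902 = -81519477340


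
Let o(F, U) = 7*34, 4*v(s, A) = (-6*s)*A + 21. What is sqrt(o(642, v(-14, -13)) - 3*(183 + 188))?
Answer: 5*I*sqrt(35) ≈ 29.58*I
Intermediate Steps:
v(s, A) = 21/4 - 3*A*s/2 (v(s, A) = ((-6*s)*A + 21)/4 = (-6*A*s + 21)/4 = (21 - 6*A*s)/4 = 21/4 - 3*A*s/2)
o(F, U) = 238
sqrt(o(642, v(-14, -13)) - 3*(183 + 188)) = sqrt(238 - 3*(183 + 188)) = sqrt(238 - 3*371) = sqrt(238 - 1113) = sqrt(-875) = 5*I*sqrt(35)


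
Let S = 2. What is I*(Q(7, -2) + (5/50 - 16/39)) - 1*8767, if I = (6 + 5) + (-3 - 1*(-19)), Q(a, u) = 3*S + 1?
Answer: -1116229/130 ≈ -8586.4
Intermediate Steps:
Q(a, u) = 7 (Q(a, u) = 3*2 + 1 = 6 + 1 = 7)
I = 27 (I = 11 + (-3 + 19) = 11 + 16 = 27)
I*(Q(7, -2) + (5/50 - 16/39)) - 1*8767 = 27*(7 + (5/50 - 16/39)) - 1*8767 = 27*(7 + (5*(1/50) - 16*1/39)) - 8767 = 27*(7 + (1/10 - 16/39)) - 8767 = 27*(7 - 121/390) - 8767 = 27*(2609/390) - 8767 = 23481/130 - 8767 = -1116229/130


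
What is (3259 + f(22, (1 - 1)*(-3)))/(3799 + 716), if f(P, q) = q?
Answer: 3259/4515 ≈ 0.72182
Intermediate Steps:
(3259 + f(22, (1 - 1)*(-3)))/(3799 + 716) = (3259 + (1 - 1)*(-3))/(3799 + 716) = (3259 + 0*(-3))/4515 = (3259 + 0)*(1/4515) = 3259*(1/4515) = 3259/4515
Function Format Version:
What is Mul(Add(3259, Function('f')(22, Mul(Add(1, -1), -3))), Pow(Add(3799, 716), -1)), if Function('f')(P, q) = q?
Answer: Rational(3259, 4515) ≈ 0.72182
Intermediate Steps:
Mul(Add(3259, Function('f')(22, Mul(Add(1, -1), -3))), Pow(Add(3799, 716), -1)) = Mul(Add(3259, Mul(Add(1, -1), -3)), Pow(Add(3799, 716), -1)) = Mul(Add(3259, Mul(0, -3)), Pow(4515, -1)) = Mul(Add(3259, 0), Rational(1, 4515)) = Mul(3259, Rational(1, 4515)) = Rational(3259, 4515)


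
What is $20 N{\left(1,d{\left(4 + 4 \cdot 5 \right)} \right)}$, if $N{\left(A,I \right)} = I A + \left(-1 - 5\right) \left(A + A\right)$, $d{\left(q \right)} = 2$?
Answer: $-200$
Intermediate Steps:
$N{\left(A,I \right)} = - 12 A + A I$ ($N{\left(A,I \right)} = A I - 6 \cdot 2 A = A I - 12 A = - 12 A + A I$)
$20 N{\left(1,d{\left(4 + 4 \cdot 5 \right)} \right)} = 20 \cdot 1 \left(-12 + 2\right) = 20 \cdot 1 \left(-10\right) = 20 \left(-10\right) = -200$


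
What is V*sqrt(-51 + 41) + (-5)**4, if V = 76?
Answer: 625 + 76*I*sqrt(10) ≈ 625.0 + 240.33*I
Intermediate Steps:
V*sqrt(-51 + 41) + (-5)**4 = 76*sqrt(-51 + 41) + (-5)**4 = 76*sqrt(-10) + 625 = 76*(I*sqrt(10)) + 625 = 76*I*sqrt(10) + 625 = 625 + 76*I*sqrt(10)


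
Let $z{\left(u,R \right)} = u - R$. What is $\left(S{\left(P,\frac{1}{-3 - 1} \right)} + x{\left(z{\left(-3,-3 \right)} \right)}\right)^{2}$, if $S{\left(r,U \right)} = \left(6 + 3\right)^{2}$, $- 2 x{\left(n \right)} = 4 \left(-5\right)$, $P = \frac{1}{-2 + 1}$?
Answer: $8281$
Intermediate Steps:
$P = -1$ ($P = \frac{1}{-1} = -1$)
$x{\left(n \right)} = 10$ ($x{\left(n \right)} = - \frac{4 \left(-5\right)}{2} = \left(- \frac{1}{2}\right) \left(-20\right) = 10$)
$S{\left(r,U \right)} = 81$ ($S{\left(r,U \right)} = 9^{2} = 81$)
$\left(S{\left(P,\frac{1}{-3 - 1} \right)} + x{\left(z{\left(-3,-3 \right)} \right)}\right)^{2} = \left(81 + 10\right)^{2} = 91^{2} = 8281$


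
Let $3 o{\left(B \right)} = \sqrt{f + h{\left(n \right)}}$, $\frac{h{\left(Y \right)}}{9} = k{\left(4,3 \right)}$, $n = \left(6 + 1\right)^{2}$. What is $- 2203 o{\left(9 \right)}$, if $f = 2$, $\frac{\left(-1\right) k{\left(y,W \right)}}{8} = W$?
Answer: $- \frac{2203 i \sqrt{214}}{3} \approx - 10742.0 i$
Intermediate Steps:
$k{\left(y,W \right)} = - 8 W$
$n = 49$ ($n = 7^{2} = 49$)
$h{\left(Y \right)} = -216$ ($h{\left(Y \right)} = 9 \left(\left(-8\right) 3\right) = 9 \left(-24\right) = -216$)
$o{\left(B \right)} = \frac{i \sqrt{214}}{3}$ ($o{\left(B \right)} = \frac{\sqrt{2 - 216}}{3} = \frac{\sqrt{-214}}{3} = \frac{i \sqrt{214}}{3}$)
$- 2203 o{\left(9 \right)} = - 2203 \frac{i \sqrt{214}}{3} = - \frac{2203 i \sqrt{214}}{3}$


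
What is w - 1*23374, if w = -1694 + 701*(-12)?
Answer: -33480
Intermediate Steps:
w = -10106 (w = -1694 - 8412 = -10106)
w - 1*23374 = -10106 - 1*23374 = -10106 - 23374 = -33480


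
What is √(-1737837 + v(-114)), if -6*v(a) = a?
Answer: I*√1737818 ≈ 1318.3*I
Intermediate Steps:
v(a) = -a/6
√(-1737837 + v(-114)) = √(-1737837 - ⅙*(-114)) = √(-1737837 + 19) = √(-1737818) = I*√1737818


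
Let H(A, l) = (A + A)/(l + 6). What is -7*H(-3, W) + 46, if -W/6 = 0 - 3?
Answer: 191/4 ≈ 47.750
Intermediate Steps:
W = 18 (W = -6*(0 - 3) = -6*(-3) = 18)
H(A, l) = 2*A/(6 + l) (H(A, l) = (2*A)/(6 + l) = 2*A/(6 + l))
-7*H(-3, W) + 46 = -14*(-3)/(6 + 18) + 46 = -14*(-3)/24 + 46 = -7*(-¼) + 46 = 7/4 + 46 = 191/4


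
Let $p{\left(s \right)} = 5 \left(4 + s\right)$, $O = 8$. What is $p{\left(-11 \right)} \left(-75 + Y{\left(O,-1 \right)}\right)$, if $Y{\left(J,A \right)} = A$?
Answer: $2660$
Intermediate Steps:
$p{\left(s \right)} = 20 + 5 s$
$p{\left(-11 \right)} \left(-75 + Y{\left(O,-1 \right)}\right) = \left(20 + 5 \left(-11\right)\right) \left(-75 - 1\right) = \left(20 - 55\right) \left(-76\right) = \left(-35\right) \left(-76\right) = 2660$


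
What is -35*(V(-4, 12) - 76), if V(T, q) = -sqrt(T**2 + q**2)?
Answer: 2660 + 140*sqrt(10) ≈ 3102.7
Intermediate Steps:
-35*(V(-4, 12) - 76) = -35*(-sqrt((-4)**2 + 12**2) - 76) = -35*(-sqrt(16 + 144) - 76) = -35*(-sqrt(160) - 76) = -35*(-4*sqrt(10) - 76) = -35*(-76 - 4*sqrt(10)) = 2660 + 140*sqrt(10)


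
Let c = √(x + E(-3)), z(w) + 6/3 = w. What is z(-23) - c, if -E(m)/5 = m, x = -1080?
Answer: -25 - I*√1065 ≈ -25.0 - 32.634*I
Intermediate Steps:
E(m) = -5*m
z(w) = -2 + w
c = I*√1065 (c = √(-1080 - 5*(-3)) = √(-1080 + 15) = √(-1065) = I*√1065 ≈ 32.634*I)
z(-23) - c = (-2 - 23) - I*√1065 = -25 - I*√1065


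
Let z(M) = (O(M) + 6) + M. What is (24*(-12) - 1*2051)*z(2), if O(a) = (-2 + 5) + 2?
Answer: -30407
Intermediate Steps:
O(a) = 5 (O(a) = 3 + 2 = 5)
z(M) = 11 + M (z(M) = (5 + 6) + M = 11 + M)
(24*(-12) - 1*2051)*z(2) = (24*(-12) - 1*2051)*(11 + 2) = (-288 - 2051)*13 = -2339*13 = -30407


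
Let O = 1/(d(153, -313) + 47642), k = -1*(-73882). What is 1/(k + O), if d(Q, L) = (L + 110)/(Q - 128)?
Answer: 1190847/87982158079 ≈ 1.3535e-5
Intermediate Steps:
k = 73882
d(Q, L) = (110 + L)/(-128 + Q)
O = 25/1190847 (O = 1/((110 - 313)/(-128 + 153) + 47642) = 1/(-203/25 + 47642) = 1/(1190847/25) = 25/1190847 ≈ 2.0993e-5)
1/(k + O) = 1/(73882 + 25/1190847) = 1/(87982158079/1190847) = 1190847/87982158079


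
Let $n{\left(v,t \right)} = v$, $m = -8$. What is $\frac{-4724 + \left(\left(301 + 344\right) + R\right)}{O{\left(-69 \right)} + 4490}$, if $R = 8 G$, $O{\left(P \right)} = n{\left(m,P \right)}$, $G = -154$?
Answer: $- \frac{5311}{4482} \approx -1.185$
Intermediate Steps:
$O{\left(P \right)} = -8$
$R = -1232$ ($R = 8 \left(-154\right) = -1232$)
$\frac{-4724 + \left(\left(301 + 344\right) + R\right)}{O{\left(-69 \right)} + 4490} = \frac{-4724 + \left(\left(301 + 344\right) - 1232\right)}{-8 + 4490} = \frac{-4724 + \left(645 - 1232\right)}{4482} = \left(-4724 - 587\right) \frac{1}{4482} = \left(-5311\right) \frac{1}{4482} = - \frac{5311}{4482}$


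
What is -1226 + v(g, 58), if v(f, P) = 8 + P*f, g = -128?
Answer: -8642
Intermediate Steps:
-1226 + v(g, 58) = -1226 + (8 + 58*(-128)) = -1226 + (8 - 7424) = -1226 - 7416 = -8642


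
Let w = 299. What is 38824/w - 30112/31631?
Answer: 53001672/411203 ≈ 128.89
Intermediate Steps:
38824/w - 30112/31631 = 38824/299 - 30112/31631 = 38824*(1/299) - 30112*1/31631 = 1688/13 - 30112/31631 = 53001672/411203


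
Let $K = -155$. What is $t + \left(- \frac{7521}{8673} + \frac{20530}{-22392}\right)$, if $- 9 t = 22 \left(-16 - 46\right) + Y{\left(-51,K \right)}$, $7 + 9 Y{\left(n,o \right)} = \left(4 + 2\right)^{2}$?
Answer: $\frac{43525459405}{291308724} \approx 149.41$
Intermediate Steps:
$Y{\left(n,o \right)} = \frac{29}{9}$ ($Y{\left(n,o \right)} = - \frac{7}{9} + \frac{\left(4 + 2\right)^{2}}{9} = - \frac{7}{9} + \frac{6^{2}}{9} = - \frac{7}{9} + \frac{1}{9} \cdot 36 = - \frac{7}{9} + 4 = \frac{29}{9}$)
$t = \frac{12247}{81}$ ($t = - \frac{22 \left(-16 - 46\right) + \frac{29}{9}}{9} = - \frac{22 \left(-62\right) + \frac{29}{9}}{9} = - \frac{-1364 + \frac{29}{9}}{9} = \left(- \frac{1}{9}\right) \left(- \frac{12247}{9}\right) = \frac{12247}{81} \approx 151.2$)
$t + \left(- \frac{7521}{8673} + \frac{20530}{-22392}\right) = \frac{12247}{81} + \left(- \frac{7521}{8673} + \frac{20530}{-22392}\right) = \frac{12247}{81} + \left(\left(-7521\right) \frac{1}{8673} + 20530 \left(- \frac{1}{22392}\right)\right) = \frac{12247}{81} - \frac{57744487}{32367636} = \frac{43525459405}{291308724}$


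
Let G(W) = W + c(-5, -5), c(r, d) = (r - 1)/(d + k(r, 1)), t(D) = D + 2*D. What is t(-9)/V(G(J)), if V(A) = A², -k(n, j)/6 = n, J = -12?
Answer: -625/3468 ≈ -0.18022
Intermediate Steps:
t(D) = 3*D
k(n, j) = -6*n
c(r, d) = (-1 + r)/(d - 6*r) (c(r, d) = (r - 1)/(d - 6*r) = (-1 + r)/(d - 6*r))
G(W) = -6/25 + W (G(W) = W + (-1 - 5)/(-5 - 6*(-5)) = W - 6/(-5 + 30) = W - 6/25 = -6/25 + W)
t(-9)/V(G(J)) = (3*(-9))/((-6/25 - 12)²) = -27/((-306/25)²) = -27/93636/625 = -27*625/93636 = -625/3468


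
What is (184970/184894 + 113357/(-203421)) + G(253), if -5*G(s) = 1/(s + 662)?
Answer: 4234297756807/9559544436725 ≈ 0.44294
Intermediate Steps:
G(s) = -1/(5*(662 + s)) (G(s) = -1/(5*(s + 662)) = -1/(5*(662 + s)))
(184970/184894 + 113357/(-203421)) + G(253) = (184970/184894 + 113357/(-203421)) - 1/(3310 + 5*253) = (184970*(1/184894) + 113357*(-1/203421)) - 1/(3310 + 1265) = (92485/92447 - 113357/203421) - 1/4575 = 8333876606/18805661187 - 1*1/4575 = 8333876606/18805661187 - 1/4575 = 4234297756807/9559544436725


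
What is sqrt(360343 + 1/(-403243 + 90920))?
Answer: 2*sqrt(8787473609562131)/312323 ≈ 600.29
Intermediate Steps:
sqrt(360343 + 1/(-403243 + 90920)) = sqrt(360343 + 1/(-312323)) = sqrt(360343 - 1/312323) = sqrt(112543406788/312323) = 2*sqrt(8787473609562131)/312323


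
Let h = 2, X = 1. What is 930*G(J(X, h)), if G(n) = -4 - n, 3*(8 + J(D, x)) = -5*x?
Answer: 6820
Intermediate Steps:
J(D, x) = -8 - 5*x/3 (J(D, x) = -8 + (-5*x)/3 = -8 - 5*x/3)
930*G(J(X, h)) = 930*(-4 - (-8 - 5/3*2)) = 930*(-4 - (-8 - 10/3)) = 930*(-4 - 1*(-34/3)) = 930*(-4 + 34/3) = 930*(22/3) = 6820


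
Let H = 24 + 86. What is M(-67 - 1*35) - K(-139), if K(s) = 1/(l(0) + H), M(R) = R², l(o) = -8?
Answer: 1061207/102 ≈ 10404.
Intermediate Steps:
H = 110
K(s) = 1/102 (K(s) = 1/(-8 + 110) = 1/102)
M(-67 - 1*35) - K(-139) = (-67 - 1*35)² - 1*1/102 = (-67 - 35)² - 1/102 = (-102)² - 1/102 = 10404 - 1/102 = 1061207/102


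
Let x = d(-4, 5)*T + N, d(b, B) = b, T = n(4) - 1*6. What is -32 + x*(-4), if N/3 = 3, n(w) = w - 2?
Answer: -132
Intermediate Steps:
n(w) = -2 + w
T = -4 (T = (-2 + 4) - 1*6 = 2 - 6 = -4)
N = 9 (N = 3*3 = 9)
x = 25 (x = -4*(-4) + 9 = 16 + 9 = 25)
-32 + x*(-4) = -32 + 25*(-4) = -32 - 100 = -132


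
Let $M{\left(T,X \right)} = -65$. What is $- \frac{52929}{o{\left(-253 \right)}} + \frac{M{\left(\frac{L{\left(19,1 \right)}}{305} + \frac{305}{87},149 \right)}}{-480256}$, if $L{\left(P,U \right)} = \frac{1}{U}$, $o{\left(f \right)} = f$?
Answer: $\frac{25419486269}{121504768} \approx 209.21$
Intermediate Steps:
$- \frac{52929}{o{\left(-253 \right)}} + \frac{M{\left(\frac{L{\left(19,1 \right)}}{305} + \frac{305}{87},149 \right)}}{-480256} = - \frac{52929}{-253} - \frac{65}{-480256} = \left(-52929\right) \left(- \frac{1}{253}\right) - - \frac{65}{480256} = \frac{52929}{253} + \frac{65}{480256} = \frac{25419486269}{121504768}$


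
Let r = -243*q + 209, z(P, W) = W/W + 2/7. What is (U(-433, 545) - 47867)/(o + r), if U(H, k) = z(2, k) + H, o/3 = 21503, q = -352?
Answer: -26007/80906 ≈ -0.32145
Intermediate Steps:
z(P, W) = 9/7 (z(P, W) = 1 + 2*(⅐) = 1 + 2/7 = 9/7)
o = 64509 (o = 3*21503 = 64509)
r = 85745 (r = -243*(-352) + 209 = 85536 + 209 = 85745)
U(H, k) = 9/7 + H
(U(-433, 545) - 47867)/(o + r) = ((9/7 - 433) - 47867)/(64509 + 85745) = (-3022/7 - 47867)/150254 = -338091/7*1/150254 = -26007/80906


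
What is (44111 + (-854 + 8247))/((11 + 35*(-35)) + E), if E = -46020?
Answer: -25752/23617 ≈ -1.0904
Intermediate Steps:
(44111 + (-854 + 8247))/((11 + 35*(-35)) + E) = (44111 + (-854 + 8247))/((11 + 35*(-35)) - 46020) = (44111 + 7393)/((11 - 1225) - 46020) = 51504/(-1214 - 46020) = 51504/(-47234) = 51504*(-1/47234) = -25752/23617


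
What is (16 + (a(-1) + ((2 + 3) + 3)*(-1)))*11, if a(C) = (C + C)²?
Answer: 132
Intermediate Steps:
a(C) = 4*C² (a(C) = (2*C)² = 4*C²)
(16 + (a(-1) + ((2 + 3) + 3)*(-1)))*11 = (16 + (4*(-1)² + ((2 + 3) + 3)*(-1)))*11 = (16 + (4*1 + (5 + 3)*(-1)))*11 = (16 + (4 + 8*(-1)))*11 = (16 + (4 - 8))*11 = (16 - 4)*11 = 12*11 = 132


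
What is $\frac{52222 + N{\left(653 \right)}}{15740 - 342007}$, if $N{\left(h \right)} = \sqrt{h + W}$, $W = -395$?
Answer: $- \frac{52222}{326267} - \frac{\sqrt{258}}{326267} \approx -0.16011$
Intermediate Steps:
$N{\left(h \right)} = \sqrt{-395 + h}$ ($N{\left(h \right)} = \sqrt{h - 395} = \sqrt{-395 + h}$)
$\frac{52222 + N{\left(653 \right)}}{15740 - 342007} = \frac{52222 + \sqrt{-395 + 653}}{15740 - 342007} = \frac{52222 + \sqrt{258}}{-326267} = \left(52222 + \sqrt{258}\right) \left(- \frac{1}{326267}\right) = - \frac{52222}{326267} - \frac{\sqrt{258}}{326267}$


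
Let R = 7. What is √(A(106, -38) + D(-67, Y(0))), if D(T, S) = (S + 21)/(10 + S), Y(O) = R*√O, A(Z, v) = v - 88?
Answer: I*√12390/10 ≈ 11.131*I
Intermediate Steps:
A(Z, v) = -88 + v
Y(O) = 7*√O
D(T, S) = (21 + S)/(10 + S)
√(A(106, -38) + D(-67, Y(0))) = √((-88 - 38) + (21 + 7*√0)/(10 + 7*√0)) = √(-126 + (21 + 7*0)/(10 + 7*0)) = √(-126 + (21 + 0)/(10 + 0)) = √(-126 + 21/10) = √(-1239/10) = I*√12390/10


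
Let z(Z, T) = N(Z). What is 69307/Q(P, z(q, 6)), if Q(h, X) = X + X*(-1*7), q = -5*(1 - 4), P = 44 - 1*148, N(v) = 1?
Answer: -69307/6 ≈ -11551.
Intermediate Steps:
P = -104 (P = 44 - 148 = -104)
q = 15 (q = -5*(-3) = 15)
z(Z, T) = 1
Q(h, X) = -6*X (Q(h, X) = X + X*(-7) = X - 7*X = -6*X)
69307/Q(P, z(q, 6)) = 69307/((-6*1)) = 69307/(-6) = 69307*(-1/6) = -69307/6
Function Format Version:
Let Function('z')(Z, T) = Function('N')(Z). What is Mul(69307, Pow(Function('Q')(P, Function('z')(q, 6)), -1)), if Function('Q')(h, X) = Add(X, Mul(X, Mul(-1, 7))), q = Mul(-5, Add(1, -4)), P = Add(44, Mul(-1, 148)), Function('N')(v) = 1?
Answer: Rational(-69307, 6) ≈ -11551.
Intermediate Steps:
P = -104 (P = Add(44, -148) = -104)
q = 15 (q = Mul(-5, -3) = 15)
Function('z')(Z, T) = 1
Function('Q')(h, X) = Mul(-6, X) (Function('Q')(h, X) = Add(X, Mul(X, -7)) = Add(X, Mul(-7, X)) = Mul(-6, X))
Mul(69307, Pow(Function('Q')(P, Function('z')(q, 6)), -1)) = Mul(69307, Pow(Mul(-6, 1), -1)) = Mul(69307, Pow(-6, -1)) = Mul(69307, Rational(-1, 6)) = Rational(-69307, 6)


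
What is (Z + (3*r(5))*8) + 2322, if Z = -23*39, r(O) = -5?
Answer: 1305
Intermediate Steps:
Z = -897
(Z + (3*r(5))*8) + 2322 = (-897 + (3*(-5))*8) + 2322 = (-897 - 15*8) + 2322 = (-897 - 120) + 2322 = -1017 + 2322 = 1305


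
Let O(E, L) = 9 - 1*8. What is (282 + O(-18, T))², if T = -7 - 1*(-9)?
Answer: 80089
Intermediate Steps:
T = 2 (T = -7 + 9 = 2)
O(E, L) = 1 (O(E, L) = 9 - 8 = 1)
(282 + O(-18, T))² = (282 + 1)² = 283² = 80089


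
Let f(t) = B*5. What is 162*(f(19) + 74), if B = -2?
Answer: 10368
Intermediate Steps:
f(t) = -10 (f(t) = -2*5 = -10)
162*(f(19) + 74) = 162*(-10 + 74) = 162*64 = 10368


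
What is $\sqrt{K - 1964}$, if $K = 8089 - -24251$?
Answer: $2 \sqrt{7594} \approx 174.29$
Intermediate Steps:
$K = 32340$ ($K = 8089 + 24251 = 32340$)
$\sqrt{K - 1964} = \sqrt{32340 - 1964} = \sqrt{30376} = 2 \sqrt{7594}$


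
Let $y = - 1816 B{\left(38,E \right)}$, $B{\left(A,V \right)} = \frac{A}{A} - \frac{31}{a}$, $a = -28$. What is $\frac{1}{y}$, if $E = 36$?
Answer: $- \frac{7}{26786} \approx -0.00026133$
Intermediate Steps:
$B{\left(A,V \right)} = \frac{59}{28}$ ($B{\left(A,V \right)} = \frac{A}{A} - \frac{31}{-28} = 1 - - \frac{31}{28} = 1 + \frac{31}{28} = \frac{59}{28}$)
$y = - \frac{26786}{7}$ ($y = \left(-1816\right) \frac{59}{28} = - \frac{26786}{7} \approx -3826.6$)
$\frac{1}{y} = \frac{1}{- \frac{26786}{7}} = - \frac{7}{26786}$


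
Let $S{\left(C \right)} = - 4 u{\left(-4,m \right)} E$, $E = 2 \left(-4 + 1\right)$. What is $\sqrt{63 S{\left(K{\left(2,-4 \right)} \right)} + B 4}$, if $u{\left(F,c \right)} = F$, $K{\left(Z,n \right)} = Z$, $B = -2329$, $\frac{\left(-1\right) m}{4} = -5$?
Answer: $2 i \sqrt{3841} \approx 123.95 i$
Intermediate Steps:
$m = 20$ ($m = \left(-4\right) \left(-5\right) = 20$)
$E = -6$ ($E = 2 \left(-3\right) = -6$)
$S{\left(C \right)} = -96$ ($S{\left(C \right)} = \left(-4\right) \left(-4\right) \left(-6\right) = 16 \left(-6\right) = -96$)
$\sqrt{63 S{\left(K{\left(2,-4 \right)} \right)} + B 4} = \sqrt{63 \left(-96\right) - 9316} = \sqrt{-6048 - 9316} = \sqrt{-15364} = 2 i \sqrt{3841}$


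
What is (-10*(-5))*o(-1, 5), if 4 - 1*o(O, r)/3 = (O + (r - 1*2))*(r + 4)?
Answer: -2100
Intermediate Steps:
o(O, r) = 12 - 3*(4 + r)*(-2 + O + r) (o(O, r) = 12 - 3*(O + (r - 1*2))*(r + 4) = 12 - 3*(O + (r - 2))*(4 + r) = 12 - 3*(O + (-2 + r))*(4 + r) = 12 - 3*(-2 + O + r)*(4 + r) = 12 - 3*(4 + r)*(-2 + O + r))
(-10*(-5))*o(-1, 5) = (-10*(-5))*(36 - 12*(-1) - 6*5 - 3*5**2 - 3*(-1)*5) = 50*(36 + 12 - 30 - 3*25 + 15) = 50*(36 + 12 - 30 - 75 + 15) = 50*(-42) = -2100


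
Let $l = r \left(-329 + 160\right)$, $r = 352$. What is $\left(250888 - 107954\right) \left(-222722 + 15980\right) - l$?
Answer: $-29550401540$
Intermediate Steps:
$l = -59488$ ($l = 352 \left(-329 + 160\right) = 352 \left(-169\right) = -59488$)
$\left(250888 - 107954\right) \left(-222722 + 15980\right) - l = \left(250888 - 107954\right) \left(-222722 + 15980\right) - -59488 = 142934 \left(-206742\right) + 59488 = -29550461028 + 59488 = -29550401540$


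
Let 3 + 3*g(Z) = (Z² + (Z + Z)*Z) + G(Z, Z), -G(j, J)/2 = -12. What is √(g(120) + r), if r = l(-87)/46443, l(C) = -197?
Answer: 2*√7768800475518/46443 ≈ 120.03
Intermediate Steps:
G(j, J) = 24 (G(j, J) = -2*(-12) = 24)
r = -197/46443 ≈ -0.0042418
g(Z) = 7 + Z² (g(Z) = -1 + ((Z² + (Z + Z)*Z) + 24)/3 = -1 + ((Z² + (2*Z)*Z) + 24)/3 = -1 + ((Z² + 2*Z²) + 24)/3 = -1 + (3*Z² + 24)/3 = -1 + (24 + 3*Z²)/3 = -1 + (8 + Z²) = 7 + Z²)
√(g(120) + r) = √((7 + 120²) - 197/46443) = √((7 + 14400) - 197/46443) = √(14407 - 197/46443) = √(669104104/46443) = 2*√7768800475518/46443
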